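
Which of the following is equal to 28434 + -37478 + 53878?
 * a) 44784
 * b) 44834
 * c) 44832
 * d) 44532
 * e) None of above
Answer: b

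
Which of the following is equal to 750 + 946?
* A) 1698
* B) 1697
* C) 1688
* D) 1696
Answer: D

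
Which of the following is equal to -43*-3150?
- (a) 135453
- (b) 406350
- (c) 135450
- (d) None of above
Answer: c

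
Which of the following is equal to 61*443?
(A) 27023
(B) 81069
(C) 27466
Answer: A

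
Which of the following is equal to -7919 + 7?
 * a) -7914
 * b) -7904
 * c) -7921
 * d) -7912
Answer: d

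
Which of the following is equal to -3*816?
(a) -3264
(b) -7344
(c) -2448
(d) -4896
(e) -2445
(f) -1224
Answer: c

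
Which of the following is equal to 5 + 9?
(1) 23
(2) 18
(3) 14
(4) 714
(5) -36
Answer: 3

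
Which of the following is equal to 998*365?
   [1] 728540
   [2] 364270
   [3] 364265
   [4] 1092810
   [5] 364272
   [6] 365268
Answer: 2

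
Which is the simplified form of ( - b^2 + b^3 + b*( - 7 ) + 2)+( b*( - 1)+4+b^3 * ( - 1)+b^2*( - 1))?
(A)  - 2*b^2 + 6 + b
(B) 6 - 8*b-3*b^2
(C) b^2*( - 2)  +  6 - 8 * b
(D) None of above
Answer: C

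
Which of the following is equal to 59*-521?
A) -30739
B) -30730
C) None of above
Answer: A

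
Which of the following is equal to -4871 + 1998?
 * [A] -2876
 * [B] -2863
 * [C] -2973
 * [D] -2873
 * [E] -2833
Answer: D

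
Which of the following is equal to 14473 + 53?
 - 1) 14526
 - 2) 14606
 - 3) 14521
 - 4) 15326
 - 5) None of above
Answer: 1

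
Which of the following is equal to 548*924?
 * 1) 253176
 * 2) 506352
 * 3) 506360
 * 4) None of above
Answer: 2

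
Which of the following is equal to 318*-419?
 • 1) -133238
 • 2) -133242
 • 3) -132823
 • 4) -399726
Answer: 2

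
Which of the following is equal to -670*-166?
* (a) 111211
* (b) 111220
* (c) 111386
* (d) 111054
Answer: b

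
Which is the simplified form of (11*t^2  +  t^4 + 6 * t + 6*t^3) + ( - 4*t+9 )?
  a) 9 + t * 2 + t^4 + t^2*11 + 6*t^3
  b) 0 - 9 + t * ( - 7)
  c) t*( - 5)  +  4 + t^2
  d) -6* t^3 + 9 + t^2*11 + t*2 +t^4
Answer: a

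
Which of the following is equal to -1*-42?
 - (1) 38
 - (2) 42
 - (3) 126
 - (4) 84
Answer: 2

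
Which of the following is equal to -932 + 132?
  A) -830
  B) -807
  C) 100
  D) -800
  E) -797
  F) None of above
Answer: D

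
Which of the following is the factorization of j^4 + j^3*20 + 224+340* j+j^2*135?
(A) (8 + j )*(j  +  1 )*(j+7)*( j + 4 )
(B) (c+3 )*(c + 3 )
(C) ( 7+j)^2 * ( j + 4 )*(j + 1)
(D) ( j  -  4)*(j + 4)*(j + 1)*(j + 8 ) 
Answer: A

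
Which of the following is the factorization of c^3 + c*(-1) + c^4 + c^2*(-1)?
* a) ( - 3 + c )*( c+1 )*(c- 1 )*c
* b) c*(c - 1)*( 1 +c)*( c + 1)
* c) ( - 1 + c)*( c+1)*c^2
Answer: b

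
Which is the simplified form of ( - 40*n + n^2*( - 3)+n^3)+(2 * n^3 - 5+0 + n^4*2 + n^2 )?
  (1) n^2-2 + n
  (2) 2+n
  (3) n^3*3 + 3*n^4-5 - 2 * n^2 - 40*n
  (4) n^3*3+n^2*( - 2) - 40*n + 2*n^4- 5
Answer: 4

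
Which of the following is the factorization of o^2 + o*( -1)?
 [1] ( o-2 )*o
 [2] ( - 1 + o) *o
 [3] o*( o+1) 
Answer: 2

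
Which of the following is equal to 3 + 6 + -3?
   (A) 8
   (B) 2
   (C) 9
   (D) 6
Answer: D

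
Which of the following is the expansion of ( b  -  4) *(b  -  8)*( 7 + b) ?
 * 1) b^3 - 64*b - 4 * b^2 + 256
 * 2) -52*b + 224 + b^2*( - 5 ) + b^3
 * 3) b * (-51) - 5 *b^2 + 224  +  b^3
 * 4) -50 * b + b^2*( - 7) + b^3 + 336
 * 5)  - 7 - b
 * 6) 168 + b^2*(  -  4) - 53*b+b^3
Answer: 2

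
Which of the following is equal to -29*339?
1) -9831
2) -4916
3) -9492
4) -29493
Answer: 1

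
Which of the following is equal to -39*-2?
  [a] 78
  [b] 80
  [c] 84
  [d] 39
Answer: a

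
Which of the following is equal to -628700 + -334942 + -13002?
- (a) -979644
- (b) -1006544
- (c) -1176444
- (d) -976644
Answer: d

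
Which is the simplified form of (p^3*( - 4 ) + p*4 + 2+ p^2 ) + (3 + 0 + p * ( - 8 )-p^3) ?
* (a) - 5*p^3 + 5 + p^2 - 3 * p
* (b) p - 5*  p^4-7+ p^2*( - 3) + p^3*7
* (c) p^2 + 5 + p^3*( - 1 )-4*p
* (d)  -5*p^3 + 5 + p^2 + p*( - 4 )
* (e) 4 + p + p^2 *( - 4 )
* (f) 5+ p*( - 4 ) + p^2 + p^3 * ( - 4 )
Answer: d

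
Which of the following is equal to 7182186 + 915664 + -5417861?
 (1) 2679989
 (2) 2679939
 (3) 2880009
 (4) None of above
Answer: 1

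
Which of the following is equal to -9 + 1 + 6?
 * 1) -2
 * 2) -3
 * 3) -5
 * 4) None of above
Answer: 1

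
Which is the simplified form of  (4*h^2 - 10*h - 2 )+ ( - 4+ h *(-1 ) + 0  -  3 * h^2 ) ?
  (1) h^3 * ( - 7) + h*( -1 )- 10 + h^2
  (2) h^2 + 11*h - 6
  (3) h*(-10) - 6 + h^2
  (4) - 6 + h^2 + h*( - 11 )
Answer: 4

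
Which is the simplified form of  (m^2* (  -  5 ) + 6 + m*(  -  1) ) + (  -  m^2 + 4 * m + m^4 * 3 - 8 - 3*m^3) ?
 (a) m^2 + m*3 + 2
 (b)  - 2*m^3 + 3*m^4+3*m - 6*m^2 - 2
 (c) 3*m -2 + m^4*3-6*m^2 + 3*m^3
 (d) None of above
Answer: d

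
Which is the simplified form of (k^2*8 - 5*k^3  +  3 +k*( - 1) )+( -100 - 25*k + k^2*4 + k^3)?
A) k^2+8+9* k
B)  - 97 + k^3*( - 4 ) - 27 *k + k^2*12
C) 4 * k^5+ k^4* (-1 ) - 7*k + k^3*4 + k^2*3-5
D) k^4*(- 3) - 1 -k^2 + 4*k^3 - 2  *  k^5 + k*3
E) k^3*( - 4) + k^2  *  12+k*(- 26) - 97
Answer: E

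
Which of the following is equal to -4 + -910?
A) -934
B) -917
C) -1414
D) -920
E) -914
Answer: E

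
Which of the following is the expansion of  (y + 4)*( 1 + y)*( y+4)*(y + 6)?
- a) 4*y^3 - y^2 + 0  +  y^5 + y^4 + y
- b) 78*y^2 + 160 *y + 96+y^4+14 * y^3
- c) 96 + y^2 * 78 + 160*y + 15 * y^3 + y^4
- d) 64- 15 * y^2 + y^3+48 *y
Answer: c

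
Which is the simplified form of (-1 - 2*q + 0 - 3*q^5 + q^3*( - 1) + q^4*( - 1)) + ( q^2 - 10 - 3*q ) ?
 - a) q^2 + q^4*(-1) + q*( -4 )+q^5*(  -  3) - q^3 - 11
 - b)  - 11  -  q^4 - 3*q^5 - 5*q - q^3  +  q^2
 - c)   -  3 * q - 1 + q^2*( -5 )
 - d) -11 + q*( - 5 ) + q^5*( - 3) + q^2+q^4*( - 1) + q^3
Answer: b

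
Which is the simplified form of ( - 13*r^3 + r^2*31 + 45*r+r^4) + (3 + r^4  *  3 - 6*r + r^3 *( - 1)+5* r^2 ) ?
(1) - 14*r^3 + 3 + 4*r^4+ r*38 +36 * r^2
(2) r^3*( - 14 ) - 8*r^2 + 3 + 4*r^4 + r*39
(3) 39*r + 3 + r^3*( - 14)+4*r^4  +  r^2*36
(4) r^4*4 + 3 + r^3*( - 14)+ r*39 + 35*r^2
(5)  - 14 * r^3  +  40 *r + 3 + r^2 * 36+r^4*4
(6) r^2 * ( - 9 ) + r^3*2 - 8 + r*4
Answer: 3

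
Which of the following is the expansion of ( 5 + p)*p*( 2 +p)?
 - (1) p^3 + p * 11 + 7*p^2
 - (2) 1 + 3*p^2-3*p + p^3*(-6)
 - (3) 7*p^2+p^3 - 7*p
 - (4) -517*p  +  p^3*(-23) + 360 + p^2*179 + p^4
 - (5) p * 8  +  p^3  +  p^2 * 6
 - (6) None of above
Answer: 6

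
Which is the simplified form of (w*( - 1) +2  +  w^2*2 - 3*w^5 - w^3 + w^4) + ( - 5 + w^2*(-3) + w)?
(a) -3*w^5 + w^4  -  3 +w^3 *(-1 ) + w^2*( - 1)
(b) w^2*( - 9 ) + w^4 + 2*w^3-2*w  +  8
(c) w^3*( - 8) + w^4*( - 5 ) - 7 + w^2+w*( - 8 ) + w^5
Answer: a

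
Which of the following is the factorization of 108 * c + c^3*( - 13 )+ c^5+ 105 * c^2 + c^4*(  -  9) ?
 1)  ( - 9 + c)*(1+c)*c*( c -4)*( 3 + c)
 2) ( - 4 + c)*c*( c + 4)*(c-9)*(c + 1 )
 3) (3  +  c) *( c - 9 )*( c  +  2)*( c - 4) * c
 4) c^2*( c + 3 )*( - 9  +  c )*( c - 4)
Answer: 1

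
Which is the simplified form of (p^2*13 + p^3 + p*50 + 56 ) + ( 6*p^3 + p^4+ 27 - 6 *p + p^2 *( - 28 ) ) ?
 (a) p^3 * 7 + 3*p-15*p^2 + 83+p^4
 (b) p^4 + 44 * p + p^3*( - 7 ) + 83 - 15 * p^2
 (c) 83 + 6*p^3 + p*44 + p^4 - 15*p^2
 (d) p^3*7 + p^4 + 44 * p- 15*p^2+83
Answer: d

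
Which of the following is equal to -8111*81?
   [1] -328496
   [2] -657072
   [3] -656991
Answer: 3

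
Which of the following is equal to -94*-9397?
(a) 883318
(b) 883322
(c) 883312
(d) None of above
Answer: a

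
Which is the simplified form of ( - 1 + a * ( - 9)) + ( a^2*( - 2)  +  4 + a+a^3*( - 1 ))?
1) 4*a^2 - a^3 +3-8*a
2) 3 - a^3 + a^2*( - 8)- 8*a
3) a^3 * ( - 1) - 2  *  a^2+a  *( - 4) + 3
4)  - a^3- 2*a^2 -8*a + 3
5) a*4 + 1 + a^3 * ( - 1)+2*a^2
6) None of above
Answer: 4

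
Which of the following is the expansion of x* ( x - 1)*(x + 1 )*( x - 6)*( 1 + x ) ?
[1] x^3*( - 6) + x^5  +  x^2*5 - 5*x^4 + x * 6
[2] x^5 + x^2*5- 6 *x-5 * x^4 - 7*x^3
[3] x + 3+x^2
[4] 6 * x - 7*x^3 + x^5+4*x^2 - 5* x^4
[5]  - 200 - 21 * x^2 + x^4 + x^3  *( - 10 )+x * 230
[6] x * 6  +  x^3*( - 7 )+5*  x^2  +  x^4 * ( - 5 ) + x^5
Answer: 6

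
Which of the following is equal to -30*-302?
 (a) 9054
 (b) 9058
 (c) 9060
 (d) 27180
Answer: c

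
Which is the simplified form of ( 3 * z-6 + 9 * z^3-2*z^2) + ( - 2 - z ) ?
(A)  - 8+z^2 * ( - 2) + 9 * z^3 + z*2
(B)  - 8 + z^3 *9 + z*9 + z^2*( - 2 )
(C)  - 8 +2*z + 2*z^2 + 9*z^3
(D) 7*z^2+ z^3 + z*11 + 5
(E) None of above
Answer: A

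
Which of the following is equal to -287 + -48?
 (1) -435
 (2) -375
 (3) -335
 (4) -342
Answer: 3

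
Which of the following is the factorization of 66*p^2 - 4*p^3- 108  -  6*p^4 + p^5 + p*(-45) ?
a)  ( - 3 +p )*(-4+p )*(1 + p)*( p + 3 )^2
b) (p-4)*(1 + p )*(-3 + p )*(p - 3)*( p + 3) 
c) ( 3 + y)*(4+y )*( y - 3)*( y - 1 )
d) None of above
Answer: b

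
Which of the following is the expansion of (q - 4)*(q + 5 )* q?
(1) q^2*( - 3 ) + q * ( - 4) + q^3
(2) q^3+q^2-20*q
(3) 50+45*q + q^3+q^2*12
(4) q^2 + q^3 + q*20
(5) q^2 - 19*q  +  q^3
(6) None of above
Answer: 2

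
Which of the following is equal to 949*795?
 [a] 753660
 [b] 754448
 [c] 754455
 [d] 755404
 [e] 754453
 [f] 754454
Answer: c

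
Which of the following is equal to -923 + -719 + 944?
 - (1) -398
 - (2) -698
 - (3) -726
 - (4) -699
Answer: 2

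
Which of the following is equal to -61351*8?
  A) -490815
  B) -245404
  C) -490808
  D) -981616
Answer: C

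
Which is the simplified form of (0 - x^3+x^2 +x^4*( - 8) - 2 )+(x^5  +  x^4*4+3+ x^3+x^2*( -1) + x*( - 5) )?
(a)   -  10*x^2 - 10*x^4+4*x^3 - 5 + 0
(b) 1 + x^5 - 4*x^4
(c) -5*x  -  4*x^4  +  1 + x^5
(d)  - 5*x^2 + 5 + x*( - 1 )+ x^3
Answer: c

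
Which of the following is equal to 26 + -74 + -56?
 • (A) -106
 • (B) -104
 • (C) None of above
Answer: B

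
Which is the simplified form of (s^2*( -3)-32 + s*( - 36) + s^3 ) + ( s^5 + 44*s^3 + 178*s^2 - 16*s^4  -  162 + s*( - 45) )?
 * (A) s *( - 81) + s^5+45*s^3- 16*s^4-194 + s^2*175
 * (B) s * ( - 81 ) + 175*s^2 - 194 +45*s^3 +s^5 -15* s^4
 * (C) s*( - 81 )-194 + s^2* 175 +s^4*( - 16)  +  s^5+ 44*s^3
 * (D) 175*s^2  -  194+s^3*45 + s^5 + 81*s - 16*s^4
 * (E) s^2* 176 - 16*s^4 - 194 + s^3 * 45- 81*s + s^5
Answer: A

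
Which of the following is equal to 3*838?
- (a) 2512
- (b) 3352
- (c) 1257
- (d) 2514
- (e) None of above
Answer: d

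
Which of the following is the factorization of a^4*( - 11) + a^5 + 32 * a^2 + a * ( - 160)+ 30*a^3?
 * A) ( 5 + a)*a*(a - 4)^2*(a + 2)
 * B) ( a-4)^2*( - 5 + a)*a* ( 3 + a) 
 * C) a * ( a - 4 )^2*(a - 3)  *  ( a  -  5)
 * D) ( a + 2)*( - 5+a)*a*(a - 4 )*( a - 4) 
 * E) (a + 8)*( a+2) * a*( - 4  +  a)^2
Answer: D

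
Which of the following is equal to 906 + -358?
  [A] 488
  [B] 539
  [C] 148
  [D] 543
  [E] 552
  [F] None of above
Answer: F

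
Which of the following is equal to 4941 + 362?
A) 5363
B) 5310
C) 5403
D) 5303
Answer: D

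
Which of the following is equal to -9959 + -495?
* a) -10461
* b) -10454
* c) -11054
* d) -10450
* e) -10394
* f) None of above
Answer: b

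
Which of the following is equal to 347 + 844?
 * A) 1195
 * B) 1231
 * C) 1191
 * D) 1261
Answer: C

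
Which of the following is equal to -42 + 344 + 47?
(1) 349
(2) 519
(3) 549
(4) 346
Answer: 1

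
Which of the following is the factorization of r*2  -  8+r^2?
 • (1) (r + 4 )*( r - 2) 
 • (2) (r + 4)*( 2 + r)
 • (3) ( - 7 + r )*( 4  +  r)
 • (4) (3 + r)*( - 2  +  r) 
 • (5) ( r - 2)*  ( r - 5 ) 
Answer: 1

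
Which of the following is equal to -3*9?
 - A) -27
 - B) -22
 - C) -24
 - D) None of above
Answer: A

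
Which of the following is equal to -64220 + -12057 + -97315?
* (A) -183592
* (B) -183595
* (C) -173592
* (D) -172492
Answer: C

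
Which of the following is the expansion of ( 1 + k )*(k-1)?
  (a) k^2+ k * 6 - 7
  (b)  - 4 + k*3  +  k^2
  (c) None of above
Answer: c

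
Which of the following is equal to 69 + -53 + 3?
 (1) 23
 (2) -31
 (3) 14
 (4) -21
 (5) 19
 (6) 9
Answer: 5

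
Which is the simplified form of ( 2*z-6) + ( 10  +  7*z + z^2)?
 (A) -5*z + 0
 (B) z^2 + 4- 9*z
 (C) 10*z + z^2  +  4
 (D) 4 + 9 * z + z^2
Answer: D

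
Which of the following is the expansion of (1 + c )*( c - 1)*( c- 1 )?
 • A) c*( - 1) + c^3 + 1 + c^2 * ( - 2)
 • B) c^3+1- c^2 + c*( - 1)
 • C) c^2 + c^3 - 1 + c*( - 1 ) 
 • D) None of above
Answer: B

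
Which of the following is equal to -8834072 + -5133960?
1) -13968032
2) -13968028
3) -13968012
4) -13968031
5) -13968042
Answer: 1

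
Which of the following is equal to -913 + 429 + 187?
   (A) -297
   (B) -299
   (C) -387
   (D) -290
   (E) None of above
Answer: A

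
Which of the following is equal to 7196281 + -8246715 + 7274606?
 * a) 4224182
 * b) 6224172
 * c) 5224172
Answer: b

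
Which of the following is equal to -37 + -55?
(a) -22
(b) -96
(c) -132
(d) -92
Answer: d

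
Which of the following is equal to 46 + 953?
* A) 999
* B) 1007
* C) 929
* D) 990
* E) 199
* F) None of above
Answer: A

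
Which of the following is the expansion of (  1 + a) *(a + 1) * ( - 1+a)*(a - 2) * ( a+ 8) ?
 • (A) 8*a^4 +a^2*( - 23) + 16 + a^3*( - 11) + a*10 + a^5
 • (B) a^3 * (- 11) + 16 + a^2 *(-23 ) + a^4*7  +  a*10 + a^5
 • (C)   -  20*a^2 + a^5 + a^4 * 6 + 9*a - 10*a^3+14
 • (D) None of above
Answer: B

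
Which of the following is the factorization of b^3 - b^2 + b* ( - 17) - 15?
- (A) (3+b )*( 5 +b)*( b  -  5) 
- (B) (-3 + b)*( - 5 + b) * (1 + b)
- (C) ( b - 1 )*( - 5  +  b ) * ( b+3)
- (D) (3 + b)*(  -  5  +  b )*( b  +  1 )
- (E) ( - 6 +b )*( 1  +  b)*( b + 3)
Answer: D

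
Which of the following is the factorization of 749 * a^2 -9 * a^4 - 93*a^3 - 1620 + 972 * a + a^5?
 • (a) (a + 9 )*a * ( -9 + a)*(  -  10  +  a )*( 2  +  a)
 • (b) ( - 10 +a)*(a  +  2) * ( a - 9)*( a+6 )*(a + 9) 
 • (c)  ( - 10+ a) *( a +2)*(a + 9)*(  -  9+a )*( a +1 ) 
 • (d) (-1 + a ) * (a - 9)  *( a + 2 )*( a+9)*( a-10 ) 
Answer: d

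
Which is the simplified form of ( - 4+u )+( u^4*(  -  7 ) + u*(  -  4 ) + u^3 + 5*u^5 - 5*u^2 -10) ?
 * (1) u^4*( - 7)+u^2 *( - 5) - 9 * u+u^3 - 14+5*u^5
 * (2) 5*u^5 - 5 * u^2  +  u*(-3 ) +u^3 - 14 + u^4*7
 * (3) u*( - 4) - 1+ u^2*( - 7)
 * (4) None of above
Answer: 4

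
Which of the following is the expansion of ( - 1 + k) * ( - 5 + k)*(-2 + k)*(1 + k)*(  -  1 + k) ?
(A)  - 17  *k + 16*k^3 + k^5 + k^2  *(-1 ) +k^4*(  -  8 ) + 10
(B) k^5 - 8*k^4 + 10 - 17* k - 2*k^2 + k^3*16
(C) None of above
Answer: B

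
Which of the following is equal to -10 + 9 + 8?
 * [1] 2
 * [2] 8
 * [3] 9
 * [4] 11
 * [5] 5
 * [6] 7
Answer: 6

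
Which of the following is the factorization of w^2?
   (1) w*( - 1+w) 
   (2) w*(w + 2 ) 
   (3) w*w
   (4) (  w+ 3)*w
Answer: 3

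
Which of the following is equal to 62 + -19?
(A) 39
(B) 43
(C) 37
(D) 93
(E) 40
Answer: B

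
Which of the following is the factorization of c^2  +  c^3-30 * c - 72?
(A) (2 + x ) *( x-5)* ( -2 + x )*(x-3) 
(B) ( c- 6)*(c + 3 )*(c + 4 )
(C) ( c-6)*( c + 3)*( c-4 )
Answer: B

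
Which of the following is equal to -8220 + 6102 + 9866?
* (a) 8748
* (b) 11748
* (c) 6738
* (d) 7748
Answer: d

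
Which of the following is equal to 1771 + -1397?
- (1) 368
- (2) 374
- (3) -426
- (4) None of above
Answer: 2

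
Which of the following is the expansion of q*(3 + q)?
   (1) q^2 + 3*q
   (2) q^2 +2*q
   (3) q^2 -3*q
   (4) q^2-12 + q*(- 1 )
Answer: 1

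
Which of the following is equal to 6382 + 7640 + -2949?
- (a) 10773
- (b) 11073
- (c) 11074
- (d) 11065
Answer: b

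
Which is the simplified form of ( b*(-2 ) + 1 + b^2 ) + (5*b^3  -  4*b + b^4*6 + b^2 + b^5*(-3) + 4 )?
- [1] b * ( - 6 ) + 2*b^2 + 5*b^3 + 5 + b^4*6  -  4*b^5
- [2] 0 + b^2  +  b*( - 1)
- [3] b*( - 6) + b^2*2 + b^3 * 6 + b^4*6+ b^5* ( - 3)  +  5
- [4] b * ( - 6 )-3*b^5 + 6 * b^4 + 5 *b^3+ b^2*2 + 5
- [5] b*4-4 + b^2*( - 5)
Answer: 4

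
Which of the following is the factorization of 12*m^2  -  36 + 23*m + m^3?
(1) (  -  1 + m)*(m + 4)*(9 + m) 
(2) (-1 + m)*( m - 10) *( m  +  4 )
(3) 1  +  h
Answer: 1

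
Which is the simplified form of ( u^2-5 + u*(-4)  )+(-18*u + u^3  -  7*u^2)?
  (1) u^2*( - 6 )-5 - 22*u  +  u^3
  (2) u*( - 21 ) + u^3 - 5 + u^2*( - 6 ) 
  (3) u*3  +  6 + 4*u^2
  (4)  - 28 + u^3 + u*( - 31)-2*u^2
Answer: 1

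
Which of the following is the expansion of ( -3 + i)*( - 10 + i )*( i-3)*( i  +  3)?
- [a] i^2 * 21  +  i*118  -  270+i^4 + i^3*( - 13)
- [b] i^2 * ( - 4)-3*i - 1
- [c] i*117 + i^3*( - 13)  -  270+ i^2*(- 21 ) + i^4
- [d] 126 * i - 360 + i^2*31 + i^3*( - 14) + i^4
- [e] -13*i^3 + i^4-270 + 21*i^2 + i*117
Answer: e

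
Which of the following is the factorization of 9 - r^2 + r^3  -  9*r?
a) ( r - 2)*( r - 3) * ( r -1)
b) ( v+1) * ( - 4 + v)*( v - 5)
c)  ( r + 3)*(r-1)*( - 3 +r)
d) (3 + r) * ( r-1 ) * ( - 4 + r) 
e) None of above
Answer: c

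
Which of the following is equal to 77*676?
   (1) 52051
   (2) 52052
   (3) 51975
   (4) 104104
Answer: 2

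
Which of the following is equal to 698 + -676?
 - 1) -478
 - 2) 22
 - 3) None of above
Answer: 2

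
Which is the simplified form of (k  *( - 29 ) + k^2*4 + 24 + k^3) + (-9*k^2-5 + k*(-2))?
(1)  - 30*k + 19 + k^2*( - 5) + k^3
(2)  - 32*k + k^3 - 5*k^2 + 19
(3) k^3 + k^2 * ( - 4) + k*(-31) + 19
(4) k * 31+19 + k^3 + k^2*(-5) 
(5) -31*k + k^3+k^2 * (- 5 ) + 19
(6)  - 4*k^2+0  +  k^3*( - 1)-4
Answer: 5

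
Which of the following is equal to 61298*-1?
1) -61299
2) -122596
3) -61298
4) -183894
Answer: 3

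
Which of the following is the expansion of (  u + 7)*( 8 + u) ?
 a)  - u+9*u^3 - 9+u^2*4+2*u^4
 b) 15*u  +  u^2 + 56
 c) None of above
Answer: b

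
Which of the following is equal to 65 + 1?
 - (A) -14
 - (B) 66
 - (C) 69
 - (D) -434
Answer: B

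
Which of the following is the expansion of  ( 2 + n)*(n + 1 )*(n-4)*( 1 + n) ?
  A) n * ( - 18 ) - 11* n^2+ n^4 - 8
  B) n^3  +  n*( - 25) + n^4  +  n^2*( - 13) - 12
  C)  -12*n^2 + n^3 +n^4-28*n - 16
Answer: A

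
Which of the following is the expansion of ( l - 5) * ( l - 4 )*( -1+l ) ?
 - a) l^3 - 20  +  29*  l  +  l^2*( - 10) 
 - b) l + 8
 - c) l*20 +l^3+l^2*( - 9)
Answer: a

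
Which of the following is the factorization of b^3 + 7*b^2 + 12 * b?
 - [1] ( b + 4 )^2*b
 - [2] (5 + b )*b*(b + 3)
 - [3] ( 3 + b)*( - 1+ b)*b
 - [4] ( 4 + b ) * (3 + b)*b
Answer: 4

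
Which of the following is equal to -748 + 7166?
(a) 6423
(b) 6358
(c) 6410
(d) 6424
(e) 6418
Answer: e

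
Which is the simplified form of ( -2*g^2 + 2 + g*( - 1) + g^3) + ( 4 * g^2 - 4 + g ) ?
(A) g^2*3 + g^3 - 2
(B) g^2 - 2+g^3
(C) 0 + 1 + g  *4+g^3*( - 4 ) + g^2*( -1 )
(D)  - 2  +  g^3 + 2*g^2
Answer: D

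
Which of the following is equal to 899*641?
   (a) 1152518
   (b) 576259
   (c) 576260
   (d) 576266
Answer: b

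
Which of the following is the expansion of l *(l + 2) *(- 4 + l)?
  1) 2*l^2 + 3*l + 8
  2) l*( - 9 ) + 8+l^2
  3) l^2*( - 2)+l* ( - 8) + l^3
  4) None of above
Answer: 3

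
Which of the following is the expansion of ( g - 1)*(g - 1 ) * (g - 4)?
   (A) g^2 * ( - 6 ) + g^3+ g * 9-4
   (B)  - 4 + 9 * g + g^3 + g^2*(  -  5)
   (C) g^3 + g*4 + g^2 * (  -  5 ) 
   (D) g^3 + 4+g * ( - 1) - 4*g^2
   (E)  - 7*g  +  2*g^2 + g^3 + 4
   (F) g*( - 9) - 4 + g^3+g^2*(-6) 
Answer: A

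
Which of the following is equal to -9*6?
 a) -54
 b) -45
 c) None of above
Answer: a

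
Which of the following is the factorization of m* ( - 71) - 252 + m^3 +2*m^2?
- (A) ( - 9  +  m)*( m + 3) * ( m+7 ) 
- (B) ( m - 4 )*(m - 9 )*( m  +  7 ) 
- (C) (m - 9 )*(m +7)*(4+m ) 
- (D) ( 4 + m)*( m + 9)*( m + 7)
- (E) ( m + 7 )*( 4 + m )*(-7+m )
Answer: C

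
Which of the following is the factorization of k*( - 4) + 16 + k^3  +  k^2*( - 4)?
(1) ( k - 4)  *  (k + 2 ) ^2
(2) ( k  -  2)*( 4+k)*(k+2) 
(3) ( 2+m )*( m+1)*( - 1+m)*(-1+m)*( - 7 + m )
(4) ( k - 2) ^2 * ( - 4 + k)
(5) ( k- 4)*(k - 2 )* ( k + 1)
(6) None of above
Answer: 6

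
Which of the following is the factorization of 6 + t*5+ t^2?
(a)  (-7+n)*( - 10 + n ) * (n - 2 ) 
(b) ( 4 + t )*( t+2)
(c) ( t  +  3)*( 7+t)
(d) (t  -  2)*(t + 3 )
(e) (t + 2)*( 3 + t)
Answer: e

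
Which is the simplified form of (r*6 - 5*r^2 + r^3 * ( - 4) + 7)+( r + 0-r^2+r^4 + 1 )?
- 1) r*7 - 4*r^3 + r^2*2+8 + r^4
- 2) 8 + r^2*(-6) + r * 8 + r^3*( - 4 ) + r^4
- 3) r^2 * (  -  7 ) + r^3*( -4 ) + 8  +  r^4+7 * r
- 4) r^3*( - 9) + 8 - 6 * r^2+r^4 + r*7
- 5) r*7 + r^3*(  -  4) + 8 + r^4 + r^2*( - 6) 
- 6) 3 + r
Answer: 5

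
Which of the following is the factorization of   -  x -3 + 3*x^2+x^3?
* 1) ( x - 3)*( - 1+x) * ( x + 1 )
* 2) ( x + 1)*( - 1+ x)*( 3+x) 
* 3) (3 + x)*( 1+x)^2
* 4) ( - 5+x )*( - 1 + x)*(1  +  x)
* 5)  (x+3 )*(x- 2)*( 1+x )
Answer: 2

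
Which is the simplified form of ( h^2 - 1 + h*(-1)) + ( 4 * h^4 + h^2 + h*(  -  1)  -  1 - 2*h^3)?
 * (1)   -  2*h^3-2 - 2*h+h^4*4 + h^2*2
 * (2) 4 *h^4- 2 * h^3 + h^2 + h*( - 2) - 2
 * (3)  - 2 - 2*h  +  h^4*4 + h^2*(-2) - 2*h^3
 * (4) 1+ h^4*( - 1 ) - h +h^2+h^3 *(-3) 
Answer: 1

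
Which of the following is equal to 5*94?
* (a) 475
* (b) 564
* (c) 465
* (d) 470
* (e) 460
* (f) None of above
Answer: d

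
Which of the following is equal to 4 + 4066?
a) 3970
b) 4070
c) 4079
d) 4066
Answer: b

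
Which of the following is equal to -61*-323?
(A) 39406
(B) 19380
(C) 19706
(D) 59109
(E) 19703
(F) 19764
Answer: E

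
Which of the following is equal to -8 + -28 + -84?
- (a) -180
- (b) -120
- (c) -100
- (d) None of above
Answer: b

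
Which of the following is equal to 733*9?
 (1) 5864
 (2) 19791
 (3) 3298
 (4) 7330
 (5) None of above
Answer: 5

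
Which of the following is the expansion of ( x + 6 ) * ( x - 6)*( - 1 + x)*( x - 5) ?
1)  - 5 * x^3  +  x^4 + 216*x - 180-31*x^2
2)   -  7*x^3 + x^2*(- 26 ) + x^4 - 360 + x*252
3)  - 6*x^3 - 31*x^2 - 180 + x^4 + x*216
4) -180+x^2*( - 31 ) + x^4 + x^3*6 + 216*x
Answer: 3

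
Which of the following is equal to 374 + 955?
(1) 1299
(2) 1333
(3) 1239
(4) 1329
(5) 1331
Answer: 4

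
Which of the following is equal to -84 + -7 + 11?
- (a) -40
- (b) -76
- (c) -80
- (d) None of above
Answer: c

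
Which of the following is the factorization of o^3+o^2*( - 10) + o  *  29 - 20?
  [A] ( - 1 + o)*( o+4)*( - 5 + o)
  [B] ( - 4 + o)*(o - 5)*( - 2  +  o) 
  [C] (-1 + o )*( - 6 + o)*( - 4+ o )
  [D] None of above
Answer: D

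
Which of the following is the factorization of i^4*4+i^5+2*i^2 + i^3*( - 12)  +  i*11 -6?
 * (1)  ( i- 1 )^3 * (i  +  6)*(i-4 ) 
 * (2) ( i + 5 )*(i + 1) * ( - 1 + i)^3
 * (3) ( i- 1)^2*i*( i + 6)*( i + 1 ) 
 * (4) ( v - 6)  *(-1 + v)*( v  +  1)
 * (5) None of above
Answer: 5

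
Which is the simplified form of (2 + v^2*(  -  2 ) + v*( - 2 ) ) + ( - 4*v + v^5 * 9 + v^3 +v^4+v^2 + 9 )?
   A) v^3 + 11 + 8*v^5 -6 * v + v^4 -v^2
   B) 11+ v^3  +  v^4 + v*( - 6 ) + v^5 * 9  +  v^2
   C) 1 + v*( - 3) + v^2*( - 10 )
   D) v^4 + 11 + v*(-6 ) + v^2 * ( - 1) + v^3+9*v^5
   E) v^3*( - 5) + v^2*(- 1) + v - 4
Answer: D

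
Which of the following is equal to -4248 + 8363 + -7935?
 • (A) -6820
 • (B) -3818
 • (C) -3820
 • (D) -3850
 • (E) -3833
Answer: C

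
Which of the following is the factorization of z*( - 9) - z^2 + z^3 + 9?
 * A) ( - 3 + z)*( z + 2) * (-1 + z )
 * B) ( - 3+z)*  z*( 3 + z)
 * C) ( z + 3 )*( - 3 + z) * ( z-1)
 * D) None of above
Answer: C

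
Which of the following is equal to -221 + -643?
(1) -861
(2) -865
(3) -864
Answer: 3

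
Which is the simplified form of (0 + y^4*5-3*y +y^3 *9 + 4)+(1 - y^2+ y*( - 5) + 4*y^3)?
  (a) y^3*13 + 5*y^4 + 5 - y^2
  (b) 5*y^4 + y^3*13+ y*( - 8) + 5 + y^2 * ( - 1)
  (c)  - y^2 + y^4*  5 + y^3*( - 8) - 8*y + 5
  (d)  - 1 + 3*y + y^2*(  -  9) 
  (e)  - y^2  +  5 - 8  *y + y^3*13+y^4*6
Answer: b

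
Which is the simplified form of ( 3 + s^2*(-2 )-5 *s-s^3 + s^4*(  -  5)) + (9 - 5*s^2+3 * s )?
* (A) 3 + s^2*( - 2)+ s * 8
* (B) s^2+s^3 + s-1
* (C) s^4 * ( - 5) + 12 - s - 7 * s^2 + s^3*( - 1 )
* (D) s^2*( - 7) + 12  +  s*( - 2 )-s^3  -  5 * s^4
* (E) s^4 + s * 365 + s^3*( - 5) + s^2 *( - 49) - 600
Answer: D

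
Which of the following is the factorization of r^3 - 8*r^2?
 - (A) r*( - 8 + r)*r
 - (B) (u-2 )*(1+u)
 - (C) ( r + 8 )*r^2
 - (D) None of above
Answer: A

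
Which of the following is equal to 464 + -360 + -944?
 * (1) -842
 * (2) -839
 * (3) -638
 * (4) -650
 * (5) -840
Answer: 5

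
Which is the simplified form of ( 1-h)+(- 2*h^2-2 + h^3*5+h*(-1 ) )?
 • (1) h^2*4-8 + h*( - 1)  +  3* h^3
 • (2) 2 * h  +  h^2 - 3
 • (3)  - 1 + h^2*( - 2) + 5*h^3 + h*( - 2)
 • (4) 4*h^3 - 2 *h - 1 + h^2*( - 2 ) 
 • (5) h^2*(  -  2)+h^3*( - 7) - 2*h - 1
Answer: 3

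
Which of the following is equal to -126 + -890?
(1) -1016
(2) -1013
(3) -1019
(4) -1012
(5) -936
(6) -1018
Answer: 1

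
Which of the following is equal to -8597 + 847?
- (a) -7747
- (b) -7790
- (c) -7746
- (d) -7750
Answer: d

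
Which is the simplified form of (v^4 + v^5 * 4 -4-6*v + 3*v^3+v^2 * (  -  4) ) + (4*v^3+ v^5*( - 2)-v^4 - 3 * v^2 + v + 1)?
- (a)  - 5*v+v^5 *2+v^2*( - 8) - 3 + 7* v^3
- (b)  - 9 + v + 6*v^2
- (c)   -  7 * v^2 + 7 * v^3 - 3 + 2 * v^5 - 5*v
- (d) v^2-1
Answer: c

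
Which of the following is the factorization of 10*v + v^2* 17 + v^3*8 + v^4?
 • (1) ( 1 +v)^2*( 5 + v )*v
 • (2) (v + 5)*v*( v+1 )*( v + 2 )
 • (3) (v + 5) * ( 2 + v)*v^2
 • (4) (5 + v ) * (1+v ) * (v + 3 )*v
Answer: 2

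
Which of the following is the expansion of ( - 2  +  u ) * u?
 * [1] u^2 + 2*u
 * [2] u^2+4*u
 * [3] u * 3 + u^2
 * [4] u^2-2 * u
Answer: 4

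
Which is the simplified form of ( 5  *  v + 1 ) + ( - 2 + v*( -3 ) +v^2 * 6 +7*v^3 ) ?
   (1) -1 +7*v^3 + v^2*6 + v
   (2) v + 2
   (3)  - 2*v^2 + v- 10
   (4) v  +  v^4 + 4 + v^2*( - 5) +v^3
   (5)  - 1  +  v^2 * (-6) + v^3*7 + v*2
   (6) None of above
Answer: 6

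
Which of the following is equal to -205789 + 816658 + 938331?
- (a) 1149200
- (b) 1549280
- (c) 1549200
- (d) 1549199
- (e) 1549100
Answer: c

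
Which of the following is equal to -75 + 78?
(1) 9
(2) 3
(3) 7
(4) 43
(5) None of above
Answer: 2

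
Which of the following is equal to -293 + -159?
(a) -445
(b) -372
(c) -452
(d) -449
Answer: c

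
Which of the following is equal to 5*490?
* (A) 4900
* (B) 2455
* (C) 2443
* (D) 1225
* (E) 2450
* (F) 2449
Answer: E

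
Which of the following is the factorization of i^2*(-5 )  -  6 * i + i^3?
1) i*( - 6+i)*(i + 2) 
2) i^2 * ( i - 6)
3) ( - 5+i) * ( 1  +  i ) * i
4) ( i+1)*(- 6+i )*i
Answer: 4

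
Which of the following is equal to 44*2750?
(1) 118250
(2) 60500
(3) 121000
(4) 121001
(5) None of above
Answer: 3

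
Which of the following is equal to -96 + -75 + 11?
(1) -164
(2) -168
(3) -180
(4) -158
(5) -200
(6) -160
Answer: 6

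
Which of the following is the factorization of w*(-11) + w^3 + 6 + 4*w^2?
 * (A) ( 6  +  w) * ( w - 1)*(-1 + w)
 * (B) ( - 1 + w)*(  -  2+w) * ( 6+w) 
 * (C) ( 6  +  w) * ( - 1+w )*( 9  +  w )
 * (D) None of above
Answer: A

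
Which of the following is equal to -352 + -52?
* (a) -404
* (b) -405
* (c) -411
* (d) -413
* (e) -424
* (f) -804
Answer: a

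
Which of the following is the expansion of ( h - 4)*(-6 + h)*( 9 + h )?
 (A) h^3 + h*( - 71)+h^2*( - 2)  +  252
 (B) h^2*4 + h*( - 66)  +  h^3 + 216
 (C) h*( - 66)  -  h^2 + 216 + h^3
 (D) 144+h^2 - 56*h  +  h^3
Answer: C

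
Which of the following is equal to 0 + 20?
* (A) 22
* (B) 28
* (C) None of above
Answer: C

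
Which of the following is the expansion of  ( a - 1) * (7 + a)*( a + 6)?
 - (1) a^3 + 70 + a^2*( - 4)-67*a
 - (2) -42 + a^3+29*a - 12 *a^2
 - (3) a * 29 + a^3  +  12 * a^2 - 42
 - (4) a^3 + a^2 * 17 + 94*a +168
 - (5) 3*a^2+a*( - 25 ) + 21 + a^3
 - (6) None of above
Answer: 3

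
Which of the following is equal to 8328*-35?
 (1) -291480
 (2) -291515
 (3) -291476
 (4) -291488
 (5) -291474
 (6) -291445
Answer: 1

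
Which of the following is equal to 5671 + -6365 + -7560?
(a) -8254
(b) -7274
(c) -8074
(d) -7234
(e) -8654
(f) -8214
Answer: a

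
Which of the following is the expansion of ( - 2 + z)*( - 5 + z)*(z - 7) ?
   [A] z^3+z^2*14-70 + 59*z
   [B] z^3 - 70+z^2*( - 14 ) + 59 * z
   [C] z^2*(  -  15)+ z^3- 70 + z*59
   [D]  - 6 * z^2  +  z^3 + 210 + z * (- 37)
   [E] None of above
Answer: B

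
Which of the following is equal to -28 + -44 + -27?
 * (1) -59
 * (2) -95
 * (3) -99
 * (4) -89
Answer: 3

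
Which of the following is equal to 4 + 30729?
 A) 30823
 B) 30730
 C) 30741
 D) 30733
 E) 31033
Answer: D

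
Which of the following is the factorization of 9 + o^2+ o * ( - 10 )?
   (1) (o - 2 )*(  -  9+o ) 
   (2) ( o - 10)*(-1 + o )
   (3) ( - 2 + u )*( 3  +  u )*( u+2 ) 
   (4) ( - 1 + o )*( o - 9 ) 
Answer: 4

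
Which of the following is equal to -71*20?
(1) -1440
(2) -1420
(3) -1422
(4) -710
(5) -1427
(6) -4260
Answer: 2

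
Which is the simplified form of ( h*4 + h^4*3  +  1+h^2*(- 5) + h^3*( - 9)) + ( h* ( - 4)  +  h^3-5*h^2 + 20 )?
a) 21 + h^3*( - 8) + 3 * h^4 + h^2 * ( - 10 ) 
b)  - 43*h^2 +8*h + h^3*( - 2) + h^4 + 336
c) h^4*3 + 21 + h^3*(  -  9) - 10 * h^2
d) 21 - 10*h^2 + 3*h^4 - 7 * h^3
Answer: a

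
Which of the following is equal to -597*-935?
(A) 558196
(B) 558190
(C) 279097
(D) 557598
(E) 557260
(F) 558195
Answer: F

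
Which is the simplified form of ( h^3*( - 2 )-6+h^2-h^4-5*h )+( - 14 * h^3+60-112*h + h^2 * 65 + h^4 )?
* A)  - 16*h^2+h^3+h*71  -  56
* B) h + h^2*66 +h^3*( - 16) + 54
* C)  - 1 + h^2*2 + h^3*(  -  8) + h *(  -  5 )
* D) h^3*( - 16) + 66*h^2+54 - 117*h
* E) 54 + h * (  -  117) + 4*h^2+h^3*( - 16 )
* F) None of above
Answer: D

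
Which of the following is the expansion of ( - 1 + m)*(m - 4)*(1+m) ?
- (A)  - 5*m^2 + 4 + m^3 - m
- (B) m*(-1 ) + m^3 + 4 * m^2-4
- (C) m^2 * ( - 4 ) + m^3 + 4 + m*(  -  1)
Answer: C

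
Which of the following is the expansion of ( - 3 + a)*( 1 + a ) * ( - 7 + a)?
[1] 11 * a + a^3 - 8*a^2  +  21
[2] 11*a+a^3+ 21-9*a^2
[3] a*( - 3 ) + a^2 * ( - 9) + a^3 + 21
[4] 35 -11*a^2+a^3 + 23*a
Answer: 2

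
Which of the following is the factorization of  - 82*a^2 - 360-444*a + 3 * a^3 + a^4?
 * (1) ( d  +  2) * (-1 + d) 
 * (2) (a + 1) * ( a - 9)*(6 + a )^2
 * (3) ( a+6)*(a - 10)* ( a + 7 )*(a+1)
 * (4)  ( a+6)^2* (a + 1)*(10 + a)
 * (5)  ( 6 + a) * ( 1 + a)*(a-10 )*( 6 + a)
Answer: 5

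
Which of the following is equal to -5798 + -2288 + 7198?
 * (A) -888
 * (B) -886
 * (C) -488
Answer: A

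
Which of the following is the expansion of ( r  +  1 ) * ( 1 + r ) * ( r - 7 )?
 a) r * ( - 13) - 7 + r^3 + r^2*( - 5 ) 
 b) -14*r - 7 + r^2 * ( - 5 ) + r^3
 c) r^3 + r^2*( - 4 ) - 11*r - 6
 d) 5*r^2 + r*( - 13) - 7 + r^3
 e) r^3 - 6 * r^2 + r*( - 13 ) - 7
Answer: a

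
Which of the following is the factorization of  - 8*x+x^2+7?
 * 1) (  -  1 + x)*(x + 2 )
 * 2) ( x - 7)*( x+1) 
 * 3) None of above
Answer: 3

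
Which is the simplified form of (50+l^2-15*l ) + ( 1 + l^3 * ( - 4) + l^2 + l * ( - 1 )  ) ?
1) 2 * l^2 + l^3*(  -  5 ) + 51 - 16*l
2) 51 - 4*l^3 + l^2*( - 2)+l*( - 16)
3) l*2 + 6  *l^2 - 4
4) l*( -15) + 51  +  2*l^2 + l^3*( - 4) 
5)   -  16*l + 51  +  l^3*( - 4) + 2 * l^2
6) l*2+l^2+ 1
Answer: 5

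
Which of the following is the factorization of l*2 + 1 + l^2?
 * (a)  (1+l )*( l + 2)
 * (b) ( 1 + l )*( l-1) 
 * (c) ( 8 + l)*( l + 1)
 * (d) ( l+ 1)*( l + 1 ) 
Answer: d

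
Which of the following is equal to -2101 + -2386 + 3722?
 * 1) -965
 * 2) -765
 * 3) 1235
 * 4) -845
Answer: 2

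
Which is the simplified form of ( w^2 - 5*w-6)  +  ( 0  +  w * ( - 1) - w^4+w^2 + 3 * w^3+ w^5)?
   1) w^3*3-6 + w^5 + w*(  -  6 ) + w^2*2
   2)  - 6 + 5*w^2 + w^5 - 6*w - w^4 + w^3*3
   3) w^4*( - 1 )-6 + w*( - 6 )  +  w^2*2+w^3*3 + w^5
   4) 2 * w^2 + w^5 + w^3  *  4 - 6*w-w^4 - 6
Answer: 3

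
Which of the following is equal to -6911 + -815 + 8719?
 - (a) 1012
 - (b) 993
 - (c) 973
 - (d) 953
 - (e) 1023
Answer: b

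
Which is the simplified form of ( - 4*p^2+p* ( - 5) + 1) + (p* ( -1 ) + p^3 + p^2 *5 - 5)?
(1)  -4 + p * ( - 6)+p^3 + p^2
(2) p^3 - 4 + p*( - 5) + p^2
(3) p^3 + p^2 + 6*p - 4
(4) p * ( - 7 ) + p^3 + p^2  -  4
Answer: 1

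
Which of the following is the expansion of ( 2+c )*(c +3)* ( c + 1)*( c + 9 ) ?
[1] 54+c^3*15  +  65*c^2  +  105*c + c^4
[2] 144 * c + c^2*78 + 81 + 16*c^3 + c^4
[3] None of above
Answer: 1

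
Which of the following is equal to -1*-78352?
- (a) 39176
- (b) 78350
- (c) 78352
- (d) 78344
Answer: c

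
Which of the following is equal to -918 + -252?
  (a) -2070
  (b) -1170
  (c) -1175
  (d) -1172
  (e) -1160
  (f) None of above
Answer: b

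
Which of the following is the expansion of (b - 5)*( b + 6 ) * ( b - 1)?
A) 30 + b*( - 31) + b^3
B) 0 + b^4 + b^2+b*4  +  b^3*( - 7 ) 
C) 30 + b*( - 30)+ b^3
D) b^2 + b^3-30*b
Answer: A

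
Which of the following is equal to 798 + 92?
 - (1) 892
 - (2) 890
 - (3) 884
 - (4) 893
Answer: 2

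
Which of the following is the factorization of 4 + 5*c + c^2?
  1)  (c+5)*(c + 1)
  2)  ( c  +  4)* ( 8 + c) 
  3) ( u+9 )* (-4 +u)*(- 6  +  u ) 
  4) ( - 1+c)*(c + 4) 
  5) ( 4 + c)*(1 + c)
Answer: 5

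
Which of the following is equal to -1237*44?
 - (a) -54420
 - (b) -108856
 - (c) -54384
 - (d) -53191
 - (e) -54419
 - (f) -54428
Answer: f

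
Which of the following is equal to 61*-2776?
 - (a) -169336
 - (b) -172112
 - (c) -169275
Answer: a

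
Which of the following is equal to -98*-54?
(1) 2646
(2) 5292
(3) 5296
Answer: 2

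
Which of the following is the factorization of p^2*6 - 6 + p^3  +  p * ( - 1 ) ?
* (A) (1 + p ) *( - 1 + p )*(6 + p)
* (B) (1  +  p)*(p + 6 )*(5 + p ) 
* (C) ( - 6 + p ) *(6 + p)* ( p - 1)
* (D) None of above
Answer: A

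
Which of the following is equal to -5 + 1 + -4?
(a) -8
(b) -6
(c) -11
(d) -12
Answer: a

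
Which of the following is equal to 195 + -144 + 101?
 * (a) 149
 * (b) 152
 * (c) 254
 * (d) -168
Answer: b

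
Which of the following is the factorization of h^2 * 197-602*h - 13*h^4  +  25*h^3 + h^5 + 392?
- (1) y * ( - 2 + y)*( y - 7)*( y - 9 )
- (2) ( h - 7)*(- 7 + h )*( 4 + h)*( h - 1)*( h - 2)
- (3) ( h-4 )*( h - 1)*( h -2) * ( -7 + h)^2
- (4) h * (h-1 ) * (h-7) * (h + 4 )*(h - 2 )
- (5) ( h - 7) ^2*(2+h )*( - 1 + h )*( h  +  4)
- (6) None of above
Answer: 2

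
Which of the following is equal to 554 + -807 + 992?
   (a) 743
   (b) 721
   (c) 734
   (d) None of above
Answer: d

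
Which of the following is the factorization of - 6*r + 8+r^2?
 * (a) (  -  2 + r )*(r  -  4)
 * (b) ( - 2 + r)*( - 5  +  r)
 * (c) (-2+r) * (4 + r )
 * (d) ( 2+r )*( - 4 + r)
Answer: a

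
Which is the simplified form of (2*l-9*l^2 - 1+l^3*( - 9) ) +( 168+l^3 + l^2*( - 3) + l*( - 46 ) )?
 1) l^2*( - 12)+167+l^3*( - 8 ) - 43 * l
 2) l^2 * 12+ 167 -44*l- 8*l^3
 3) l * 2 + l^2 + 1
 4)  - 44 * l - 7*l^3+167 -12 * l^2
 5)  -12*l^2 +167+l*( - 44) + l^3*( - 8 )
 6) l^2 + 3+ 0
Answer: 5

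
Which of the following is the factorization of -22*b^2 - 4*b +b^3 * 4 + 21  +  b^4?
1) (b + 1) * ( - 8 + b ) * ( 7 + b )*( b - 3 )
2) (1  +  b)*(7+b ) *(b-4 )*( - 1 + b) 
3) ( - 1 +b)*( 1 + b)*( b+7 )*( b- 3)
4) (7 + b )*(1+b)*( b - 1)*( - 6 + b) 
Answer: 3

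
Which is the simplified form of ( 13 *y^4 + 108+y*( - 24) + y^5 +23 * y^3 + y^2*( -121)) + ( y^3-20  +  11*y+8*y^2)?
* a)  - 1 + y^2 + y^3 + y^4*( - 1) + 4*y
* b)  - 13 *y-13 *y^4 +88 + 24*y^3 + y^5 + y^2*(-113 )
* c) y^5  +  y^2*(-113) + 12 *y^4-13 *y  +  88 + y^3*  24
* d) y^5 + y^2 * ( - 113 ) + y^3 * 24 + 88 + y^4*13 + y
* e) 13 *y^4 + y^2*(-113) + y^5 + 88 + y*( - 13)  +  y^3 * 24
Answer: e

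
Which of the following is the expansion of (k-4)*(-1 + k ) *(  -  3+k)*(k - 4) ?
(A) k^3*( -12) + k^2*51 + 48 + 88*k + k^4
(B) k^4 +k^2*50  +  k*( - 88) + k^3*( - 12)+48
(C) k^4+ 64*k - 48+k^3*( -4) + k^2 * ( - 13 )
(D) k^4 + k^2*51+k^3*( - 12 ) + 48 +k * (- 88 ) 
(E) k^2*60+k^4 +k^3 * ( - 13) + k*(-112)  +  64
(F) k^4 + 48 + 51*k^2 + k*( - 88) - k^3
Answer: D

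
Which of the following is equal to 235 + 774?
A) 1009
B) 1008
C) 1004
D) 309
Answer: A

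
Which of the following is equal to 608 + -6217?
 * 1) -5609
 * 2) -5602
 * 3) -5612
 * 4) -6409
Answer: 1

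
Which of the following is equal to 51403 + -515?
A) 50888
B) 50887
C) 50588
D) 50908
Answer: A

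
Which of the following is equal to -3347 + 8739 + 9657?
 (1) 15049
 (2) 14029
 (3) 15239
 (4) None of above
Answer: 1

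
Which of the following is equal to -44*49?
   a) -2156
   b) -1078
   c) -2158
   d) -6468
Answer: a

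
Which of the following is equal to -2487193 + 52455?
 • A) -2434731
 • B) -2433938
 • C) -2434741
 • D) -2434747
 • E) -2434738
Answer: E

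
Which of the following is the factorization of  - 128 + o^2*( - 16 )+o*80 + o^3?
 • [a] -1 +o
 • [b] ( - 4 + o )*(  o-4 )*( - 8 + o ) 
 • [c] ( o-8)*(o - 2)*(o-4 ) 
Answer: b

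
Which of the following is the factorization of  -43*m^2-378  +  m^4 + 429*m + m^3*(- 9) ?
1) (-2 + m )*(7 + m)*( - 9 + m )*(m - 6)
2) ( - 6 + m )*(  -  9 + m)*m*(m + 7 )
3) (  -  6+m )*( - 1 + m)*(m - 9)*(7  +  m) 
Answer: 3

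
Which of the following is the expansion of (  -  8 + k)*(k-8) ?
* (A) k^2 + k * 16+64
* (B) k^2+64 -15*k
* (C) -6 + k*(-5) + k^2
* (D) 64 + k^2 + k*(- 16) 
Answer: D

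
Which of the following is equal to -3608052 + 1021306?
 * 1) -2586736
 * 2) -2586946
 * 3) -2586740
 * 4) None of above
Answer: 4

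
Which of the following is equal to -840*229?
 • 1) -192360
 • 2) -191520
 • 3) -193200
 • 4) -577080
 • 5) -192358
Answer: 1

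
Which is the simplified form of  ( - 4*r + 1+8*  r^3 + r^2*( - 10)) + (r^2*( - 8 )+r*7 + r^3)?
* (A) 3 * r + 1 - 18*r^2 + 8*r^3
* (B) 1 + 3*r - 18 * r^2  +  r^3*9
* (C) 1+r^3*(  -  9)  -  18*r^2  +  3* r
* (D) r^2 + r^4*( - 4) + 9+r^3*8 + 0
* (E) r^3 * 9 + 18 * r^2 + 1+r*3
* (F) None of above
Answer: B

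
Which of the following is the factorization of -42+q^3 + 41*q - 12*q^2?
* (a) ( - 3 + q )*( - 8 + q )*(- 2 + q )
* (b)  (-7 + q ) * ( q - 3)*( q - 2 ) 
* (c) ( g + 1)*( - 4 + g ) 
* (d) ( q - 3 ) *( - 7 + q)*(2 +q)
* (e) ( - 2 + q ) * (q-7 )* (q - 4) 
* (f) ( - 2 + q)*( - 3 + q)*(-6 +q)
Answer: b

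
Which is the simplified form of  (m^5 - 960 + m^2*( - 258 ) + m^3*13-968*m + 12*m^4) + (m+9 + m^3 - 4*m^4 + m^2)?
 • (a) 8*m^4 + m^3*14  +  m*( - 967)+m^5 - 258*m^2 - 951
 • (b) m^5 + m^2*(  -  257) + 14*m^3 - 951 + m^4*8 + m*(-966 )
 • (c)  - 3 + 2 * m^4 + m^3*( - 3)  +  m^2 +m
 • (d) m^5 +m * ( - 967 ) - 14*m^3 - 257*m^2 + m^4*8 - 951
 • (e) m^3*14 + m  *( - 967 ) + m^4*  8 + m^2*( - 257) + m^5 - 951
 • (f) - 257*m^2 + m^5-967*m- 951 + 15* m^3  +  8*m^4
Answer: e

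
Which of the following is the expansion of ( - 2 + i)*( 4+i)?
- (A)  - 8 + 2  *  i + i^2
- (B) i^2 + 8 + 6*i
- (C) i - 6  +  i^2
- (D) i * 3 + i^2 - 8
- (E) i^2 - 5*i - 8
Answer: A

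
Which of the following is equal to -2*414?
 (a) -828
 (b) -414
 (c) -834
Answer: a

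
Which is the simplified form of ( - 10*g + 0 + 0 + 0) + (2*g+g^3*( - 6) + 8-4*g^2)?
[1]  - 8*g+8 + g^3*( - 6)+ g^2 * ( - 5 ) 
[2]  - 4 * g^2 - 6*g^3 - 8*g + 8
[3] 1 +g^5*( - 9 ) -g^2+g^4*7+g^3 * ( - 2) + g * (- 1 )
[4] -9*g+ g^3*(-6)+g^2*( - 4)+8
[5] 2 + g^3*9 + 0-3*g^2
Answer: 2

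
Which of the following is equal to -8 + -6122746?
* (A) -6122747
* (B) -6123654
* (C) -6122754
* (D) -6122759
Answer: C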